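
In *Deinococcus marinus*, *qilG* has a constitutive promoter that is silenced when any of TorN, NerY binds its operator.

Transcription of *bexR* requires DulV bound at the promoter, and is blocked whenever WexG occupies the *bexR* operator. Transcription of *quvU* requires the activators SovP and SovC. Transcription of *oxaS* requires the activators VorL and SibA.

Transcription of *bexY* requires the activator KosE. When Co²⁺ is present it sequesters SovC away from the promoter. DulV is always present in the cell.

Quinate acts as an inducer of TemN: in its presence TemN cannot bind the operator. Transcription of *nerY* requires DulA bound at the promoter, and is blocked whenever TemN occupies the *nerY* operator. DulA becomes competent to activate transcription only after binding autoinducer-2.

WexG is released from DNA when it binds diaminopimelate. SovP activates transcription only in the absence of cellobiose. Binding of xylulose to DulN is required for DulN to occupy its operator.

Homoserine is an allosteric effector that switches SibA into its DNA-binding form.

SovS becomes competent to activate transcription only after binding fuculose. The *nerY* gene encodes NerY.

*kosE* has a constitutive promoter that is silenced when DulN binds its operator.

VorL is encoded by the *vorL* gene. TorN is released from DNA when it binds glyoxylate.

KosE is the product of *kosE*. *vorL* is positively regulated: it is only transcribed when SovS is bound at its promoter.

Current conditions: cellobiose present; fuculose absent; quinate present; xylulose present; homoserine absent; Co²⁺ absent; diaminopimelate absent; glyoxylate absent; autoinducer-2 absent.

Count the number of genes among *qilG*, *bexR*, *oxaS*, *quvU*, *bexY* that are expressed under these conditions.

Glyoxylate is absent, so TorN is active.
Quinate is present, so TemN is inactive.
Autoinducer-2 is absent, so DulA is inactive.
Required activator DulA is absent, so *nerY* is not transcribed.
So NerY is not produced.
With repressor TorN bound, *qilG* is not transcribed.
→ *qilG* is OFF.
Diaminopimelate is absent, so WexG is active.
DulV is produced constitutively and is active.
With repressor WexG bound, *bexR* is not transcribed.
→ *bexR* is OFF.
Fuculose is absent, so SovS is inactive.
Required activator SovS is absent, so *vorL* is not transcribed.
So VorL is not produced.
Homoserine is absent, so SibA is inactive.
Required activator VorL is absent, so *oxaS* is not transcribed.
→ *oxaS* is OFF.
Cellobiose is present, so SovP is inactive.
Co²⁺ is absent, so SovC is active.
Required activator SovP is absent, so *quvU* is not transcribed.
→ *quvU* is OFF.
Xylulose is present, so DulN is active.
With repressor DulN bound, *kosE* is not transcribed.
So KosE is not produced.
Required activator KosE is absent, so *bexY* is not transcribed.
→ *bexY* is OFF.
0 of the 5 genes are transcribed.

0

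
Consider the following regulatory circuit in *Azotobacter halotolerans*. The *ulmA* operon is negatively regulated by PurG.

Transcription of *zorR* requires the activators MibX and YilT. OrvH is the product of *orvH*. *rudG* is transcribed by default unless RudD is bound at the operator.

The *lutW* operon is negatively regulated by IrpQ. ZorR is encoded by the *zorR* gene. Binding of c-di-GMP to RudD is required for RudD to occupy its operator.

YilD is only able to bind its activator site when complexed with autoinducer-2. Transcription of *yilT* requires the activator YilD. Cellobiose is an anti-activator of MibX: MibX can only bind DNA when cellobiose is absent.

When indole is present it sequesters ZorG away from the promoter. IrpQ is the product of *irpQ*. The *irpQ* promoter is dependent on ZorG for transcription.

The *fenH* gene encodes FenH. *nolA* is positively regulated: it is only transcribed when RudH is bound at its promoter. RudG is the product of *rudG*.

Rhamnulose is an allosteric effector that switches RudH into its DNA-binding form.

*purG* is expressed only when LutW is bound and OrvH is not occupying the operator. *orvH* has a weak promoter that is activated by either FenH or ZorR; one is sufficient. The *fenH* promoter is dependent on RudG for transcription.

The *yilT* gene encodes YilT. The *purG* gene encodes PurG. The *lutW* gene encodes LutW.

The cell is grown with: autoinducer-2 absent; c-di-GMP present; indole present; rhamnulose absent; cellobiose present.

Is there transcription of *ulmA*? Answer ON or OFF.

c-di-GMP is present, so RudD is active.
With repressor RudD bound, *rudG* is not transcribed.
So RudG is not produced.
Required activator RudG is absent, so *fenH* is not transcribed.
So FenH is not produced.
Cellobiose is present, so MibX is inactive.
Autoinducer-2 is absent, so YilD is inactive.
Required activator YilD is absent, so *yilT* is not transcribed.
So YilT is not produced.
Required activator MibX is absent, so *zorR* is not transcribed.
So ZorR is not produced.
No activator is available at the *orvH* promoter, so *orvH* is not transcribed.
So OrvH is not produced.
Indole is present, so ZorG is inactive.
Required activator ZorG is absent, so *irpQ* is not transcribed.
So IrpQ is not produced.
With no repressor bound, *lutW* is transcribed.
So LutW is produced and active.
No repressor is bound and LutW is active, so *purG* is transcribed.
So PurG is produced and active.
With repressor PurG bound, *ulmA* is not transcribed.

OFF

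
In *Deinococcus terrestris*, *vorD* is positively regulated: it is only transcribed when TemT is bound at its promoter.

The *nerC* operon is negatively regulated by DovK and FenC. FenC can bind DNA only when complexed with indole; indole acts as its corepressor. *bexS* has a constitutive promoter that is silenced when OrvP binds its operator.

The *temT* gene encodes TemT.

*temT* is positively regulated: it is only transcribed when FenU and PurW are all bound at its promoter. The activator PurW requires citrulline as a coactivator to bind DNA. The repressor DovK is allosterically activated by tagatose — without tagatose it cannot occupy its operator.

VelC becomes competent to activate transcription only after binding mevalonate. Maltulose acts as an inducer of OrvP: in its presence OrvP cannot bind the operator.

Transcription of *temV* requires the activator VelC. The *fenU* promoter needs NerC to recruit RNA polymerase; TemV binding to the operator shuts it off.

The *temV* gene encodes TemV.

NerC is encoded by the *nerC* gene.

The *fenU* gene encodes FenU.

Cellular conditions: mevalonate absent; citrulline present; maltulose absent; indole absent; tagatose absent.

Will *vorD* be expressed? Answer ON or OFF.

ON

Tagatose is absent, so DovK is inactive.
Indole is absent, so FenC is inactive.
With no repressor bound, *nerC* is transcribed.
So NerC is produced and active.
Mevalonate is absent, so VelC is inactive.
Required activator VelC is absent, so *temV* is not transcribed.
So TemV is not produced.
No repressor is bound and NerC is active, so *fenU* is transcribed.
So FenU is produced and active.
Citrulline is present, so PurW is active.
No repressor is bound and FenU and PurW are active, so *temT* is transcribed.
So TemT is produced and active.
No repressor is bound and TemT is active, so *vorD* is transcribed.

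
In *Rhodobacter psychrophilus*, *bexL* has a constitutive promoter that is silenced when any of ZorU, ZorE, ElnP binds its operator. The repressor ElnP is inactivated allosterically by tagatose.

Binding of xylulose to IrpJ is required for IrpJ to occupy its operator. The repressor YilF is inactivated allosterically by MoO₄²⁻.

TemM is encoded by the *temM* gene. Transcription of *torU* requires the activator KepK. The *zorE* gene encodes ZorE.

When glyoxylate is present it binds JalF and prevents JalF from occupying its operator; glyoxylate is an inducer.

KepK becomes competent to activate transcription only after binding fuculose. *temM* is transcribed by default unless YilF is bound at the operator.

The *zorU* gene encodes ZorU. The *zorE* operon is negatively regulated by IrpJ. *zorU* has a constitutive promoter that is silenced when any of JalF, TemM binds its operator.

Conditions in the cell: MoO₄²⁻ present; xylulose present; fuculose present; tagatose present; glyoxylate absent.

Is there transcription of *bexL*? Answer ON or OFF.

ON

Glyoxylate is absent, so JalF is active.
MoO₄²⁻ is present, so YilF is inactive.
With no repressor bound, *temM* is transcribed.
So TemM is produced and active.
With repressor JalF bound, *zorU* is not transcribed.
So ZorU is not produced.
Xylulose is present, so IrpJ is active.
With repressor IrpJ bound, *zorE* is not transcribed.
So ZorE is not produced.
Tagatose is present, so ElnP is inactive.
With no repressor bound, *bexL* is transcribed.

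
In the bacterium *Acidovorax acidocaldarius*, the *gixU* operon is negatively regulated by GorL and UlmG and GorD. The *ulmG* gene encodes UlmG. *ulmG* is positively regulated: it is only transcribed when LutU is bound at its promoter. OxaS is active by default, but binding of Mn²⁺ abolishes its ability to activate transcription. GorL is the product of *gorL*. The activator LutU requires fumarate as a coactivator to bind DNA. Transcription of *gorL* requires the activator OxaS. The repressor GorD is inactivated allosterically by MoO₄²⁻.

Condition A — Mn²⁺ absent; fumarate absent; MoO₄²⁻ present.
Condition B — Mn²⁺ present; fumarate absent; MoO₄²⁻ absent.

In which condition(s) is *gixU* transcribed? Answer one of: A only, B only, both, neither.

neither

Condition A:
Mn²⁺ is absent, so OxaS is active.
No repressor is bound and OxaS is active, so *gorL* is transcribed.
So GorL is produced and active.
Fumarate is absent, so LutU is inactive.
Required activator LutU is absent, so *ulmG* is not transcribed.
So UlmG is not produced.
MoO₄²⁻ is present, so GorD is inactive.
With repressor GorL bound, *gixU* is not transcribed.
→ *gixU* is OFF in A.
Condition B:
Mn²⁺ is present, so OxaS is inactive.
Required activator OxaS is absent, so *gorL* is not transcribed.
So GorL is not produced.
Fumarate is absent, so LutU is inactive.
Required activator LutU is absent, so *ulmG* is not transcribed.
So UlmG is not produced.
MoO₄²⁻ is absent, so GorD is active.
With repressor GorD bound, *gixU* is not transcribed.
→ *gixU* is OFF in B.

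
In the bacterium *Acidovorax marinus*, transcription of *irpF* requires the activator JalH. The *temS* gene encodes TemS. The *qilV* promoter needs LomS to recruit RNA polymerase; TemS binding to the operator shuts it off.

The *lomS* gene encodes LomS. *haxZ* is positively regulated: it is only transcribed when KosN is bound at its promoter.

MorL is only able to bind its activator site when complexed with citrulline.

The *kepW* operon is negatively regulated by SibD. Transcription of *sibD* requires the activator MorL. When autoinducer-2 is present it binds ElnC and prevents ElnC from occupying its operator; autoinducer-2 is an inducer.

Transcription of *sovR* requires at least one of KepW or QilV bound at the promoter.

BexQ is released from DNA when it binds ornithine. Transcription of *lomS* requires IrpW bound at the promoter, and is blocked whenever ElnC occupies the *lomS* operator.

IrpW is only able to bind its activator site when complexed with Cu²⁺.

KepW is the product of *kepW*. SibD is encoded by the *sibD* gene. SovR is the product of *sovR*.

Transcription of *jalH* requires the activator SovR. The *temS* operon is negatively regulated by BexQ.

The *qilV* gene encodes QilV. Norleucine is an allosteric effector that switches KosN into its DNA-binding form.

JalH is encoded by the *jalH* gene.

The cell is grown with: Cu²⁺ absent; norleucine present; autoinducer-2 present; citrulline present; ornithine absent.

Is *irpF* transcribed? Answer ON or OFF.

OFF

Citrulline is present, so MorL is active.
No repressor is bound and MorL is active, so *sibD* is transcribed.
So SibD is produced and active.
With repressor SibD bound, *kepW* is not transcribed.
So KepW is not produced.
Autoinducer-2 is present, so ElnC is inactive.
Cu²⁺ is absent, so IrpW is inactive.
Required activator IrpW is absent, so *lomS* is not transcribed.
So LomS is not produced.
Ornithine is absent, so BexQ is active.
With repressor BexQ bound, *temS* is not transcribed.
So TemS is not produced.
Required activator LomS is absent, so *qilV* is not transcribed.
So QilV is not produced.
No activator is available at the *sovR* promoter, so *sovR* is not transcribed.
So SovR is not produced.
Required activator SovR is absent, so *jalH* is not transcribed.
So JalH is not produced.
Required activator JalH is absent, so *irpF* is not transcribed.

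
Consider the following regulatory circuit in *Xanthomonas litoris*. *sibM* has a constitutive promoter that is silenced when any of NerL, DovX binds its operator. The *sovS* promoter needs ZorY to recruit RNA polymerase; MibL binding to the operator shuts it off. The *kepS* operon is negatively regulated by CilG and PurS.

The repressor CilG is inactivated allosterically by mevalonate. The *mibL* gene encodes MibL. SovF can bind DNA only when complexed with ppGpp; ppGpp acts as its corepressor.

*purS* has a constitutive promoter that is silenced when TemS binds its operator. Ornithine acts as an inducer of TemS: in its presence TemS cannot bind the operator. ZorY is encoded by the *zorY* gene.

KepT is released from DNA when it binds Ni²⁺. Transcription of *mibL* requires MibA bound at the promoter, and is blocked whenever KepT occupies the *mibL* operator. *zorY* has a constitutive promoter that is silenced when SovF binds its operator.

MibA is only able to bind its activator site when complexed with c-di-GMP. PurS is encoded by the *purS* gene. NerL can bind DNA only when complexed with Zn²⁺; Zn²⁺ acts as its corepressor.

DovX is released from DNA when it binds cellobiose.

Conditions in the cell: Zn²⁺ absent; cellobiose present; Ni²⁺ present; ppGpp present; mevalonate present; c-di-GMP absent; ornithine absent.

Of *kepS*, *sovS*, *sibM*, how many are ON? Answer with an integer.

Mevalonate is present, so CilG is inactive.
Ornithine is absent, so TemS is active.
With repressor TemS bound, *purS* is not transcribed.
So PurS is not produced.
With no repressor bound, *kepS* is transcribed.
→ *kepS* is ON.
c-di-GMP is absent, so MibA is inactive.
Ni²⁺ is present, so KepT is inactive.
Required activator MibA is absent, so *mibL* is not transcribed.
So MibL is not produced.
ppGpp is present, so SovF is active.
With repressor SovF bound, *zorY* is not transcribed.
So ZorY is not produced.
Required activator ZorY is absent, so *sovS* is not transcribed.
→ *sovS* is OFF.
Zn²⁺ is absent, so NerL is inactive.
Cellobiose is present, so DovX is inactive.
With no repressor bound, *sibM* is transcribed.
→ *sibM* is ON.
2 of the 3 genes are transcribed.

2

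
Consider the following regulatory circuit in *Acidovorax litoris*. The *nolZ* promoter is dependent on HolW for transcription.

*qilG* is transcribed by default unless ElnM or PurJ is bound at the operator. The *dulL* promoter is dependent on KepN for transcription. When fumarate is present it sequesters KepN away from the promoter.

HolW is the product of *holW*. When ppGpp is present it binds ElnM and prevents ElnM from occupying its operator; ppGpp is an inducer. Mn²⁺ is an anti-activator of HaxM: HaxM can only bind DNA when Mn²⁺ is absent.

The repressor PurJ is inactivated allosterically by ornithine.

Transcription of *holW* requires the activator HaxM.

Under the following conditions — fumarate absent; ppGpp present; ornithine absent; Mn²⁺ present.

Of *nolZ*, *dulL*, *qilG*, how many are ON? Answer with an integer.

Mn²⁺ is present, so HaxM is inactive.
Required activator HaxM is absent, so *holW* is not transcribed.
So HolW is not produced.
Required activator HolW is absent, so *nolZ* is not transcribed.
→ *nolZ* is OFF.
Fumarate is absent, so KepN is active.
No repressor is bound and KepN is active, so *dulL* is transcribed.
→ *dulL* is ON.
ppGpp is present, so ElnM is inactive.
Ornithine is absent, so PurJ is active.
With repressor PurJ bound, *qilG* is not transcribed.
→ *qilG* is OFF.
1 of the 3 genes is transcribed.

1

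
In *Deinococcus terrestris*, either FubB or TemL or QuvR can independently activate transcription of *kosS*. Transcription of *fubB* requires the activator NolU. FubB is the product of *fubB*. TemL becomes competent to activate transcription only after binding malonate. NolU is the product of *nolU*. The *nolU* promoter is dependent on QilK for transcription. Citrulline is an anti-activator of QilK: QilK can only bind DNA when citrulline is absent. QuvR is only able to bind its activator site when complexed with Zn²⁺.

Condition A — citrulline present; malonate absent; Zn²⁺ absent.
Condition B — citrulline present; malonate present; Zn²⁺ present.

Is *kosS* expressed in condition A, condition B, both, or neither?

B only

Condition A:
Citrulline is present, so QilK is inactive.
Required activator QilK is absent, so *nolU* is not transcribed.
So NolU is not produced.
Required activator NolU is absent, so *fubB* is not transcribed.
So FubB is not produced.
Malonate is absent, so TemL is inactive.
Zn²⁺ is absent, so QuvR is inactive.
No activator is available at the *kosS* promoter, so *kosS* is not transcribed.
→ *kosS* is OFF in A.
Condition B:
Citrulline is present, so QilK is inactive.
Required activator QilK is absent, so *nolU* is not transcribed.
So NolU is not produced.
Required activator NolU is absent, so *fubB* is not transcribed.
So FubB is not produced.
Malonate is present, so TemL is active.
Zn²⁺ is present, so QuvR is active.
Activator TemL is present, so *kosS* is transcribed.
→ *kosS* is ON in B.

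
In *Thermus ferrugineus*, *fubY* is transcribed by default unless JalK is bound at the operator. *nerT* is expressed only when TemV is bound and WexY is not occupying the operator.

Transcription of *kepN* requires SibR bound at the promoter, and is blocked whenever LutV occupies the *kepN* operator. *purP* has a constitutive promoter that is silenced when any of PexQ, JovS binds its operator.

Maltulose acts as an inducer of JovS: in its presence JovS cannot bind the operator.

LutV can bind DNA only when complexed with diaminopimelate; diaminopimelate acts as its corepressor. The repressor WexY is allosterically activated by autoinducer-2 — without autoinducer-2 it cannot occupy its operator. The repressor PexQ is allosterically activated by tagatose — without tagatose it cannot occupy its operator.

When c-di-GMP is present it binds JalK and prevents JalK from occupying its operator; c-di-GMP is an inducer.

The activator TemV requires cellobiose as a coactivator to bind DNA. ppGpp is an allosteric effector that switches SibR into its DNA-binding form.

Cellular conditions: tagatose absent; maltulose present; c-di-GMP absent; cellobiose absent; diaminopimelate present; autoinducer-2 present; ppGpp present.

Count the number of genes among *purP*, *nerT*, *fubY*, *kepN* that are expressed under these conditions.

1

Tagatose is absent, so PexQ is inactive.
Maltulose is present, so JovS is inactive.
With no repressor bound, *purP* is transcribed.
→ *purP* is ON.
Autoinducer-2 is present, so WexY is active.
Cellobiose is absent, so TemV is inactive.
With repressor WexY bound, *nerT* is not transcribed.
→ *nerT* is OFF.
c-di-GMP is absent, so JalK is active.
With repressor JalK bound, *fubY* is not transcribed.
→ *fubY* is OFF.
ppGpp is present, so SibR is active.
Diaminopimelate is present, so LutV is active.
With repressor LutV bound, *kepN* is not transcribed.
→ *kepN* is OFF.
1 of the 4 genes is transcribed.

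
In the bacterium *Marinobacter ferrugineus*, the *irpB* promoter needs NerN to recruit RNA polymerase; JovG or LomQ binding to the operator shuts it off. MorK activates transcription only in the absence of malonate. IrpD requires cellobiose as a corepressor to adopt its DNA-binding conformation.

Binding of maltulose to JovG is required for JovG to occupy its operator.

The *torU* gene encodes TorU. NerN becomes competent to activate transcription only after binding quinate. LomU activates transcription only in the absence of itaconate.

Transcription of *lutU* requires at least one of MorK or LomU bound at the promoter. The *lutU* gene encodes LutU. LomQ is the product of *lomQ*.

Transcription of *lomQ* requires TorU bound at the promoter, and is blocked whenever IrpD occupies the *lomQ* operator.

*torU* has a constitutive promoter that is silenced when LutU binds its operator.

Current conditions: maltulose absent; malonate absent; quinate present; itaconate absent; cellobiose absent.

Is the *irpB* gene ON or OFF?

ON

Maltulose is absent, so JovG is inactive.
Cellobiose is absent, so IrpD is inactive.
Malonate is absent, so MorK is active.
Itaconate is absent, so LomU is active.
Activator MorK is present, so *lutU* is transcribed.
So LutU is produced and active.
With repressor LutU bound, *torU* is not transcribed.
So TorU is not produced.
Required activator TorU is absent, so *lomQ* is not transcribed.
So LomQ is not produced.
Quinate is present, so NerN is active.
No repressor is bound and NerN is active, so *irpB* is transcribed.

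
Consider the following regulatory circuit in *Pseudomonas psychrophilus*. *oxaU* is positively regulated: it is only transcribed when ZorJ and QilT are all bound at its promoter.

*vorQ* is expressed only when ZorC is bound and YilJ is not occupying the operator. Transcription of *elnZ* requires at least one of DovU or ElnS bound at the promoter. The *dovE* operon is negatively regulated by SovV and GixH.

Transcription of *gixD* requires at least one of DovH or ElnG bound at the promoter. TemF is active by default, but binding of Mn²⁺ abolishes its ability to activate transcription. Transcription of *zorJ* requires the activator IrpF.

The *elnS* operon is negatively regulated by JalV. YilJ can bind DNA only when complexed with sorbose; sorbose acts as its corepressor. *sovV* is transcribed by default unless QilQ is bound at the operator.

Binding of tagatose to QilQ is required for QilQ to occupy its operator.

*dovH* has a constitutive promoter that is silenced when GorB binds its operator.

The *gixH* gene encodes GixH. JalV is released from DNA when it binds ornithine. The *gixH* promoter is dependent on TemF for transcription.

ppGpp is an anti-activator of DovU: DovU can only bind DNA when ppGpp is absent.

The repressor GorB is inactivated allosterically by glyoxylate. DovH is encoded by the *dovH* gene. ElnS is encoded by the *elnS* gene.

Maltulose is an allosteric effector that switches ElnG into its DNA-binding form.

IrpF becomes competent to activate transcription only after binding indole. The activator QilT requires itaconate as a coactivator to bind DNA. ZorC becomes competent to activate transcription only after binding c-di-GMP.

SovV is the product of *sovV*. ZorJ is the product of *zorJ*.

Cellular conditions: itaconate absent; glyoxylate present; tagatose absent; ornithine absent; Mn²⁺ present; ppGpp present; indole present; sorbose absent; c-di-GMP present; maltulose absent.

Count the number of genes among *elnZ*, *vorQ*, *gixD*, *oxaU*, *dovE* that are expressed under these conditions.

2

ppGpp is present, so DovU is inactive.
Ornithine is absent, so JalV is active.
With repressor JalV bound, *elnS* is not transcribed.
So ElnS is not produced.
No activator is available at the *elnZ* promoter, so *elnZ* is not transcribed.
→ *elnZ* is OFF.
Sorbose is absent, so YilJ is inactive.
c-di-GMP is present, so ZorC is active.
No repressor is bound and ZorC is active, so *vorQ* is transcribed.
→ *vorQ* is ON.
Glyoxylate is present, so GorB is inactive.
With no repressor bound, *dovH* is transcribed.
So DovH is produced and active.
Maltulose is absent, so ElnG is inactive.
Activator DovH is present, so *gixD* is transcribed.
→ *gixD* is ON.
Indole is present, so IrpF is active.
No repressor is bound and IrpF is active, so *zorJ* is transcribed.
So ZorJ is produced and active.
Itaconate is absent, so QilT is inactive.
Required activator QilT is absent, so *oxaU* is not transcribed.
→ *oxaU* is OFF.
Tagatose is absent, so QilQ is inactive.
With no repressor bound, *sovV* is transcribed.
So SovV is produced and active.
Mn²⁺ is present, so TemF is inactive.
Required activator TemF is absent, so *gixH* is not transcribed.
So GixH is not produced.
With repressor SovV bound, *dovE* is not transcribed.
→ *dovE* is OFF.
2 of the 5 genes are transcribed.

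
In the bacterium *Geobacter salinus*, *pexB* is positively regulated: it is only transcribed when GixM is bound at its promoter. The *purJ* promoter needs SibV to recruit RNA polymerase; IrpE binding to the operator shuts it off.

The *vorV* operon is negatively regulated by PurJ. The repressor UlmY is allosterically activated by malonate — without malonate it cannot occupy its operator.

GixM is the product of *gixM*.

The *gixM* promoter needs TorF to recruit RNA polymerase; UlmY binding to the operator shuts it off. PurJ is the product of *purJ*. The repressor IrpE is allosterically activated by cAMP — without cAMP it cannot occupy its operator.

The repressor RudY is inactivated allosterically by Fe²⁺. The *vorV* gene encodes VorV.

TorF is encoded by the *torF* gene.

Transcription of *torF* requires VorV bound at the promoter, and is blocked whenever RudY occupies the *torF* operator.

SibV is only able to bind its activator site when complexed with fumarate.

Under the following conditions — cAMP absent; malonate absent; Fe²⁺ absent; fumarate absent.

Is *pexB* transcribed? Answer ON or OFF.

Fumarate is absent, so SibV is inactive.
cAMP is absent, so IrpE is inactive.
Required activator SibV is absent, so *purJ* is not transcribed.
So PurJ is not produced.
With no repressor bound, *vorV* is transcribed.
So VorV is produced and active.
Fe²⁺ is absent, so RudY is active.
With repressor RudY bound, *torF* is not transcribed.
So TorF is not produced.
Malonate is absent, so UlmY is inactive.
Required activator TorF is absent, so *gixM* is not transcribed.
So GixM is not produced.
Required activator GixM is absent, so *pexB* is not transcribed.

OFF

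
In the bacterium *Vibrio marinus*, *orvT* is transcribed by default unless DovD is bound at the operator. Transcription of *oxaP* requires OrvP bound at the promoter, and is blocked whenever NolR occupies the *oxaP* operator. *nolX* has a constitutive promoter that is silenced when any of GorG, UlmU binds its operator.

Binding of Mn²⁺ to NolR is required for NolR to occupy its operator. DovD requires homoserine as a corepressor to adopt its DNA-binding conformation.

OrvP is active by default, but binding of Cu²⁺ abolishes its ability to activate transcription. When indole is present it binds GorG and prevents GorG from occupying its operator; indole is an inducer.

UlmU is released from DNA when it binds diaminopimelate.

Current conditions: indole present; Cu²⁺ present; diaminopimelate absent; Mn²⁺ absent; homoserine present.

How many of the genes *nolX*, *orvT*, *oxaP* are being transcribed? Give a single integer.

Indole is present, so GorG is inactive.
Diaminopimelate is absent, so UlmU is active.
With repressor UlmU bound, *nolX* is not transcribed.
→ *nolX* is OFF.
Homoserine is present, so DovD is active.
With repressor DovD bound, *orvT* is not transcribed.
→ *orvT* is OFF.
Mn²⁺ is absent, so NolR is inactive.
Cu²⁺ is present, so OrvP is inactive.
Required activator OrvP is absent, so *oxaP* is not transcribed.
→ *oxaP* is OFF.
0 of the 3 genes are transcribed.

0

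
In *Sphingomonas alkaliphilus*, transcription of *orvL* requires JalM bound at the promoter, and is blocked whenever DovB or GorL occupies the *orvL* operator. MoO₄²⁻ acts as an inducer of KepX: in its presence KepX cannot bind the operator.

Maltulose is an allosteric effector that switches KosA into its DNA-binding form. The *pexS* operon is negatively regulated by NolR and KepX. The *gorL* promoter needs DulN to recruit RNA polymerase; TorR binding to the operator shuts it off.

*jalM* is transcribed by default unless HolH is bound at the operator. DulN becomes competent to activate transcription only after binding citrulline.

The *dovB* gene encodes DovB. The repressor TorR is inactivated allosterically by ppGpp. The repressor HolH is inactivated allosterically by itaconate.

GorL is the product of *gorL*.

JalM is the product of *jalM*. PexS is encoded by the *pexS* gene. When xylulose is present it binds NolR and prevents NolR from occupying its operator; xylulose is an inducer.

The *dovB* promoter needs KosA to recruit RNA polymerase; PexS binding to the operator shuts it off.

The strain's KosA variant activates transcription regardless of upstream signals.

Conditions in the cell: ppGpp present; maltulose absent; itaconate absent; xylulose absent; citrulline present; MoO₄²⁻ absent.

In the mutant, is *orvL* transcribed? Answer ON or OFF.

OFF

Itaconate is absent, so HolH is active.
With repressor HolH bound, *jalM* is not transcribed.
So JalM is not produced.
Xylulose is absent, so NolR is active.
MoO₄²⁻ is absent, so KepX is active.
With repressor NolR bound, *pexS* is not transcribed.
So PexS is not produced.
KosA is constitutively active in this strain.
No repressor is bound and KosA is active, so *dovB* is transcribed.
So DovB is produced and active.
Citrulline is present, so DulN is active.
ppGpp is present, so TorR is inactive.
No repressor is bound and DulN is active, so *gorL* is transcribed.
So GorL is produced and active.
With repressor DovB bound, *orvL* is not transcribed.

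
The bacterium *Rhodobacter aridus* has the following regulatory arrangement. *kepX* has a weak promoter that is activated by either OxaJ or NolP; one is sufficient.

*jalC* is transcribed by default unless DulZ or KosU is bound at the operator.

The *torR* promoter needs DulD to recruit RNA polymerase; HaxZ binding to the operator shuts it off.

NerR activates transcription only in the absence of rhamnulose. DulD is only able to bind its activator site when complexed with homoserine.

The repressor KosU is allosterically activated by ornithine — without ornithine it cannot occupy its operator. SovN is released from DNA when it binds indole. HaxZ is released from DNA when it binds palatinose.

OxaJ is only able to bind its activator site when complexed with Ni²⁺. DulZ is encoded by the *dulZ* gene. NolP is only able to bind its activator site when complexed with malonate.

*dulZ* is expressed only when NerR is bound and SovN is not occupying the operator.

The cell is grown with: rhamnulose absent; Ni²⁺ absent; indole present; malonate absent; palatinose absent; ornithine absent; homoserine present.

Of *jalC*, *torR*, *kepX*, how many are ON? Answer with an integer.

Rhamnulose is absent, so NerR is active.
Indole is present, so SovN is inactive.
No repressor is bound and NerR is active, so *dulZ* is transcribed.
So DulZ is produced and active.
Ornithine is absent, so KosU is inactive.
With repressor DulZ bound, *jalC* is not transcribed.
→ *jalC* is OFF.
Homoserine is present, so DulD is active.
Palatinose is absent, so HaxZ is active.
With repressor HaxZ bound, *torR* is not transcribed.
→ *torR* is OFF.
Ni²⁺ is absent, so OxaJ is inactive.
Malonate is absent, so NolP is inactive.
No activator is available at the *kepX* promoter, so *kepX* is not transcribed.
→ *kepX* is OFF.
0 of the 3 genes are transcribed.

0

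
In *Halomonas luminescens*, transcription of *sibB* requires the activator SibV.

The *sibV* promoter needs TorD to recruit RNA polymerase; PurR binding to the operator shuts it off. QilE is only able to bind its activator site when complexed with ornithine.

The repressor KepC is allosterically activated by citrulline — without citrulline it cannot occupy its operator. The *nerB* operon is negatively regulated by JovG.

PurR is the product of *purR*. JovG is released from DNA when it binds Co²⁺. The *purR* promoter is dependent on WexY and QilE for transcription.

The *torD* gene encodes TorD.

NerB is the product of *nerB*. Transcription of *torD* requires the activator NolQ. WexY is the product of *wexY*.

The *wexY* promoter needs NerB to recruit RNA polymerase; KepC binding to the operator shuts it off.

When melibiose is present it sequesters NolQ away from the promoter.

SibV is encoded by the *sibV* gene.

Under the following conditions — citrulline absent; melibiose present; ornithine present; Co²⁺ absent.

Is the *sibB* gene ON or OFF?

Co²⁺ is absent, so JovG is active.
With repressor JovG bound, *nerB* is not transcribed.
So NerB is not produced.
Citrulline is absent, so KepC is inactive.
Required activator NerB is absent, so *wexY* is not transcribed.
So WexY is not produced.
Ornithine is present, so QilE is active.
Required activator WexY is absent, so *purR* is not transcribed.
So PurR is not produced.
Melibiose is present, so NolQ is inactive.
Required activator NolQ is absent, so *torD* is not transcribed.
So TorD is not produced.
Required activator TorD is absent, so *sibV* is not transcribed.
So SibV is not produced.
Required activator SibV is absent, so *sibB* is not transcribed.

OFF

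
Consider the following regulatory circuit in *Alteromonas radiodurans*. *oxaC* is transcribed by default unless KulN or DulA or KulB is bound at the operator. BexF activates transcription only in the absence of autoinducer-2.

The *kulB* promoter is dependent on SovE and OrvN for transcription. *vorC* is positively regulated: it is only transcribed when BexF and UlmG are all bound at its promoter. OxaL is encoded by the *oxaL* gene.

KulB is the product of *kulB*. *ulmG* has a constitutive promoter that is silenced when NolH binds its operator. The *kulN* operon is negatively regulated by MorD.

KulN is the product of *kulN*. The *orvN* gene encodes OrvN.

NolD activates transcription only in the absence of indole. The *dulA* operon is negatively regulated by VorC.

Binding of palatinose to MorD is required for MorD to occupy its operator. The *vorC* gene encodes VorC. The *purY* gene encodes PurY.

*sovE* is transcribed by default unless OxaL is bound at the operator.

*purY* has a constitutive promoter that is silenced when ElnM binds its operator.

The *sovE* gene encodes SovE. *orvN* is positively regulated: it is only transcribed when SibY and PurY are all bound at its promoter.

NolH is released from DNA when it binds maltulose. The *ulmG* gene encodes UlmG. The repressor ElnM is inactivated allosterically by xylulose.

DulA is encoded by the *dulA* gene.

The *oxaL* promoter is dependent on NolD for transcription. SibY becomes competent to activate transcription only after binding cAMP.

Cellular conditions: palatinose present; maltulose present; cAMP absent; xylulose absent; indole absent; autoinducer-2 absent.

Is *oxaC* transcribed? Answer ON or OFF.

Palatinose is present, so MorD is active.
With repressor MorD bound, *kulN* is not transcribed.
So KulN is not produced.
Autoinducer-2 is absent, so BexF is active.
Maltulose is present, so NolH is inactive.
With no repressor bound, *ulmG* is transcribed.
So UlmG is produced and active.
No repressor is bound and BexF and UlmG are active, so *vorC* is transcribed.
So VorC is produced and active.
With repressor VorC bound, *dulA* is not transcribed.
So DulA is not produced.
Indole is absent, so NolD is active.
No repressor is bound and NolD is active, so *oxaL* is transcribed.
So OxaL is produced and active.
With repressor OxaL bound, *sovE* is not transcribed.
So SovE is not produced.
cAMP is absent, so SibY is inactive.
Xylulose is absent, so ElnM is active.
With repressor ElnM bound, *purY* is not transcribed.
So PurY is not produced.
Required activator SibY is absent, so *orvN* is not transcribed.
So OrvN is not produced.
Required activator SovE is absent, so *kulB* is not transcribed.
So KulB is not produced.
With no repressor bound, *oxaC* is transcribed.

ON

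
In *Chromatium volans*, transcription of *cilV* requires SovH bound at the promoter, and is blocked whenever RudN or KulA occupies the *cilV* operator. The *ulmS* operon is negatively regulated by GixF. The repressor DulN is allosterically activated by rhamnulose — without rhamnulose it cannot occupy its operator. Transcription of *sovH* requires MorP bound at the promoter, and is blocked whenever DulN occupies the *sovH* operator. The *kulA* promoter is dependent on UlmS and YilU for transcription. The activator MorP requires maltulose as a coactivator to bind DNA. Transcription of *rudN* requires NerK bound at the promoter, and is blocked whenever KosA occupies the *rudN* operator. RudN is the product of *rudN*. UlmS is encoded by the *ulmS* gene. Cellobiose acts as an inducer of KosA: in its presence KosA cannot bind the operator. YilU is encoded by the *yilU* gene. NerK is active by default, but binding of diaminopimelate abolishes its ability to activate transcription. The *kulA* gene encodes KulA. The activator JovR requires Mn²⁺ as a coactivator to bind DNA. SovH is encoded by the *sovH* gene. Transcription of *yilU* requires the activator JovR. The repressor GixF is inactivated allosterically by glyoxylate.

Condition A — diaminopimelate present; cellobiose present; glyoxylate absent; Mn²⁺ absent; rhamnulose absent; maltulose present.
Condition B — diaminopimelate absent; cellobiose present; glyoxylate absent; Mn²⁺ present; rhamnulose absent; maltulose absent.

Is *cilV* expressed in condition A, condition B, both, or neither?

Condition A:
Diaminopimelate is present, so NerK is inactive.
Cellobiose is present, so KosA is inactive.
Required activator NerK is absent, so *rudN* is not transcribed.
So RudN is not produced.
Glyoxylate is absent, so GixF is active.
With repressor GixF bound, *ulmS* is not transcribed.
So UlmS is not produced.
Mn²⁺ is absent, so JovR is inactive.
Required activator JovR is absent, so *yilU* is not transcribed.
So YilU is not produced.
Required activator UlmS is absent, so *kulA* is not transcribed.
So KulA is not produced.
Rhamnulose is absent, so DulN is inactive.
Maltulose is present, so MorP is active.
No repressor is bound and MorP is active, so *sovH* is transcribed.
So SovH is produced and active.
No repressor is bound and SovH is active, so *cilV* is transcribed.
→ *cilV* is ON in A.
Condition B:
Diaminopimelate is absent, so NerK is active.
Cellobiose is present, so KosA is inactive.
No repressor is bound and NerK is active, so *rudN* is transcribed.
So RudN is produced and active.
Glyoxylate is absent, so GixF is active.
With repressor GixF bound, *ulmS* is not transcribed.
So UlmS is not produced.
Mn²⁺ is present, so JovR is active.
No repressor is bound and JovR is active, so *yilU* is transcribed.
So YilU is produced and active.
Required activator UlmS is absent, so *kulA* is not transcribed.
So KulA is not produced.
Rhamnulose is absent, so DulN is inactive.
Maltulose is absent, so MorP is inactive.
Required activator MorP is absent, so *sovH* is not transcribed.
So SovH is not produced.
With repressor RudN bound, *cilV* is not transcribed.
→ *cilV* is OFF in B.

A only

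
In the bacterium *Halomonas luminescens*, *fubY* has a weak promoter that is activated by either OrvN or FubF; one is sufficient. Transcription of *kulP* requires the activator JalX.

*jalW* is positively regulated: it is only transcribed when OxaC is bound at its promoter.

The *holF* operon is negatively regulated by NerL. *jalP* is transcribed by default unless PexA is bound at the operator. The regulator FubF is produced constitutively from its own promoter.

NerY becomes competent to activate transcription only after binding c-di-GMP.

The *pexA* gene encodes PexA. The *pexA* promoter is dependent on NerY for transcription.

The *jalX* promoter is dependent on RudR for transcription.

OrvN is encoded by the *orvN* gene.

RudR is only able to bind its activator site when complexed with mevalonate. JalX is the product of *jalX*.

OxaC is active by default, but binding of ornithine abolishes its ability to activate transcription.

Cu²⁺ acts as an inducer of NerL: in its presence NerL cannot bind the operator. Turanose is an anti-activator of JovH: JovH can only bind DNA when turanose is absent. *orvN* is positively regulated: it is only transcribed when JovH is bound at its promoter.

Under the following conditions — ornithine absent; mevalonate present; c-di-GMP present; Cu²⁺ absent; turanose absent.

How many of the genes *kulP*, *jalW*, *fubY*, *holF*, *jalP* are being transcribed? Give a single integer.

3

Mevalonate is present, so RudR is active.
No repressor is bound and RudR is active, so *jalX* is transcribed.
So JalX is produced and active.
No repressor is bound and JalX is active, so *kulP* is transcribed.
→ *kulP* is ON.
Ornithine is absent, so OxaC is active.
No repressor is bound and OxaC is active, so *jalW* is transcribed.
→ *jalW* is ON.
Turanose is absent, so JovH is active.
No repressor is bound and JovH is active, so *orvN* is transcribed.
So OrvN is produced and active.
FubF is produced constitutively and is active.
Activator OrvN is present, so *fubY* is transcribed.
→ *fubY* is ON.
Cu²⁺ is absent, so NerL is active.
With repressor NerL bound, *holF* is not transcribed.
→ *holF* is OFF.
c-di-GMP is present, so NerY is active.
No repressor is bound and NerY is active, so *pexA* is transcribed.
So PexA is produced and active.
With repressor PexA bound, *jalP* is not transcribed.
→ *jalP* is OFF.
3 of the 5 genes are transcribed.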